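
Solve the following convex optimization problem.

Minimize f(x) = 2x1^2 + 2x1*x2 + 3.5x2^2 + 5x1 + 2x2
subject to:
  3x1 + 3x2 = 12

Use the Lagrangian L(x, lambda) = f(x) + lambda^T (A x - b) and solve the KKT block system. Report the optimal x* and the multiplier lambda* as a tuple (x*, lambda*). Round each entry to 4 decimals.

Form the Lagrangian:
  L(x, lambda) = (1/2) x^T Q x + c^T x + lambda^T (A x - b)
Stationarity (grad_x L = 0): Q x + c + A^T lambda = 0.
Primal feasibility: A x = b.

This gives the KKT block system:
  [ Q   A^T ] [ x     ]   [-c ]
  [ A    0  ] [ lambda ] = [ b ]

Solving the linear system:
  x*      = (2.4286, 1.5714)
  lambda* = (-5.9524)
  f(x*)   = 43.3571

x* = (2.4286, 1.5714), lambda* = (-5.9524)


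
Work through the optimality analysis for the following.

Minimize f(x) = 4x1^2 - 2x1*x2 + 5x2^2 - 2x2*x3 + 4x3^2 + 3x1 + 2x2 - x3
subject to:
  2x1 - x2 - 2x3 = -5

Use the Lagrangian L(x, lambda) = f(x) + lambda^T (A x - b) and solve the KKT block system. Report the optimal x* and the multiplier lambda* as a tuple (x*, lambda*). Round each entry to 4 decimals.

Form the Lagrangian:
  L(x, lambda) = (1/2) x^T Q x + c^T x + lambda^T (A x - b)
Stationarity (grad_x L = 0): Q x + c + A^T lambda = 0.
Primal feasibility: A x = b.

This gives the KKT block system:
  [ Q   A^T ] [ x     ]   [-c ]
  [ A    0  ] [ lambda ] = [ b ]

Solving the linear system:
  x*      = (-1.3, 0.15, 1.125)
  lambda* = (3.85)
  f(x*)   = 7.2625

x* = (-1.3, 0.15, 1.125), lambda* = (3.85)


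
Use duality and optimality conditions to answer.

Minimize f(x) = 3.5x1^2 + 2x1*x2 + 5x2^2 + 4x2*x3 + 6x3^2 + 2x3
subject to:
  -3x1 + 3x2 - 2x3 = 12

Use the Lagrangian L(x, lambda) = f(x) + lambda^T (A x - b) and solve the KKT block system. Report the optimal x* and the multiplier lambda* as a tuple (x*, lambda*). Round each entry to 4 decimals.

Form the Lagrangian:
  L(x, lambda) = (1/2) x^T Q x + c^T x + lambda^T (A x - b)
Stationarity (grad_x L = 0): Q x + c + A^T lambda = 0.
Primal feasibility: A x = b.

This gives the KKT block system:
  [ Q   A^T ] [ x     ]   [-c ]
  [ A    0  ] [ lambda ] = [ b ]

Solving the linear system:
  x*      = (-1.6255, 1.6043, -1.1553)
  lambda* = (-2.7234)
  f(x*)   = 15.1851

x* = (-1.6255, 1.6043, -1.1553), lambda* = (-2.7234)


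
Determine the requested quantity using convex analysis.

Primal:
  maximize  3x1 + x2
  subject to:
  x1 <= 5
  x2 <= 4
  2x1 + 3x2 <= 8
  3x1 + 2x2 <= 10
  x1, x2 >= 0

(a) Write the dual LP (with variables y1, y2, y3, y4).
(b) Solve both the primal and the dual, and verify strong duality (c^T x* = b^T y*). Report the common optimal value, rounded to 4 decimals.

The standard primal-dual pair for 'max c^T x s.t. A x <= b, x >= 0' is:
  Dual:  min b^T y  s.t.  A^T y >= c,  y >= 0.

So the dual LP is:
  minimize  5y1 + 4y2 + 8y3 + 10y4
  subject to:
    y1 + 2y3 + 3y4 >= 3
    y2 + 3y3 + 2y4 >= 1
    y1, y2, y3, y4 >= 0

Solving the primal: x* = (3.3333, 0).
  primal value c^T x* = 10.
Solving the dual: y* = (0, 0, 0, 1).
  dual value b^T y* = 10.
Strong duality: c^T x* = b^T y*. Confirmed.

10


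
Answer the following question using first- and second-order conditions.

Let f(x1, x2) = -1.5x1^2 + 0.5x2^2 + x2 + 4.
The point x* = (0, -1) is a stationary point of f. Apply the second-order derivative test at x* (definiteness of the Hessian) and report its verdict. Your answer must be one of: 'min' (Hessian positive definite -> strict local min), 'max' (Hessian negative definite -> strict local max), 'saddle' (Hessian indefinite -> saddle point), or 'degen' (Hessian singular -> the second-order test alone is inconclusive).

Compute the Hessian H = grad^2 f:
  H = [[-3, 0], [0, 1]]
Verify stationarity: grad f(x*) = H x* + g = (0, 0).
Eigenvalues of H: -3, 1.
Eigenvalues have mixed signs, so H is indefinite -> x* is a saddle point.

saddle


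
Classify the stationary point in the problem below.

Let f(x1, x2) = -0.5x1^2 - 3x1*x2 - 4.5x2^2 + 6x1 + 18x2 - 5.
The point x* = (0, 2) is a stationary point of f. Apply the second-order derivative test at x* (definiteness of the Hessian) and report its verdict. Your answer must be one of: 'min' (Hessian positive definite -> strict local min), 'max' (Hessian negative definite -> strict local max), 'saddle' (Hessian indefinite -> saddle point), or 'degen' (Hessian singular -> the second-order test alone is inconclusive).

Compute the Hessian H = grad^2 f:
  H = [[-1, -3], [-3, -9]]
Verify stationarity: grad f(x*) = H x* + g = (0, 0).
Eigenvalues of H: -10, 0.
H has a zero eigenvalue (singular; negative semidefinite but not definite), so H is neither positive definite, negative definite, nor indefinite. The second-order test alone is inconclusive -> degen.
(Indeed, f is constant along the null direction of H through x*, so x* is not a strict local extremum.)

degen


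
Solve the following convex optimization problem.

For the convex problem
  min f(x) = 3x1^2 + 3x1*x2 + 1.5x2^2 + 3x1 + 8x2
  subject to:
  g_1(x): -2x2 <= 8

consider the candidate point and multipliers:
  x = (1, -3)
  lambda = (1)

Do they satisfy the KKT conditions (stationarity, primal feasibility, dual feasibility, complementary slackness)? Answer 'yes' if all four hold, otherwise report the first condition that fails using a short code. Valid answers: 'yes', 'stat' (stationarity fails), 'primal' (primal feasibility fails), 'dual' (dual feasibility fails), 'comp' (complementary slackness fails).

Gradient of f: grad f(x) = Q x + c = (0, 2)
Constraint values g_i(x) = a_i^T x - b_i:
  g_1((1, -3)) = -2
Stationarity residual: grad f(x) + sum_i lambda_i a_i = (0, 0)
  -> stationarity OK
Primal feasibility (all g_i <= 0): OK
Dual feasibility (all lambda_i >= 0): OK
Complementary slackness (lambda_i * g_i(x) = 0 for all i): FAILS

Verdict: the first failing condition is complementary_slackness -> comp.

comp


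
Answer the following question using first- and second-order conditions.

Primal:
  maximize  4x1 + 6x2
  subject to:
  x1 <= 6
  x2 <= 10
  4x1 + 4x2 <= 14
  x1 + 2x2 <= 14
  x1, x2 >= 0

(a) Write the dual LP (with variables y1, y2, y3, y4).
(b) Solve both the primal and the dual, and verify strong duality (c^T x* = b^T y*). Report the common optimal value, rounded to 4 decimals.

The standard primal-dual pair for 'max c^T x s.t. A x <= b, x >= 0' is:
  Dual:  min b^T y  s.t.  A^T y >= c,  y >= 0.

So the dual LP is:
  minimize  6y1 + 10y2 + 14y3 + 14y4
  subject to:
    y1 + 4y3 + y4 >= 4
    y2 + 4y3 + 2y4 >= 6
    y1, y2, y3, y4 >= 0

Solving the primal: x* = (0, 3.5).
  primal value c^T x* = 21.
Solving the dual: y* = (0, 0, 1.5, 0).
  dual value b^T y* = 21.
Strong duality: c^T x* = b^T y*. Confirmed.

21


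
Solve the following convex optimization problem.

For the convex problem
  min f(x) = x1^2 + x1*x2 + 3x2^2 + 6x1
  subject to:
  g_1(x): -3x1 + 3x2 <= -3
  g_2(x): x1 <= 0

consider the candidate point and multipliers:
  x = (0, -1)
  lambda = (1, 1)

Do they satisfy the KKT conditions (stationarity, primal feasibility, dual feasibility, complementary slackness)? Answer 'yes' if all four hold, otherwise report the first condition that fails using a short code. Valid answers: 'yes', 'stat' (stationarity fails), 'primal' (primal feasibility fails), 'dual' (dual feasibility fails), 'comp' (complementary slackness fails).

Gradient of f: grad f(x) = Q x + c = (5, -6)
Constraint values g_i(x) = a_i^T x - b_i:
  g_1((0, -1)) = 0
  g_2((0, -1)) = 0
Stationarity residual: grad f(x) + sum_i lambda_i a_i = (3, -3)
  -> stationarity FAILS
Primal feasibility (all g_i <= 0): OK
Dual feasibility (all lambda_i >= 0): OK
Complementary slackness (lambda_i * g_i(x) = 0 for all i): OK

Verdict: the first failing condition is stationarity -> stat.

stat


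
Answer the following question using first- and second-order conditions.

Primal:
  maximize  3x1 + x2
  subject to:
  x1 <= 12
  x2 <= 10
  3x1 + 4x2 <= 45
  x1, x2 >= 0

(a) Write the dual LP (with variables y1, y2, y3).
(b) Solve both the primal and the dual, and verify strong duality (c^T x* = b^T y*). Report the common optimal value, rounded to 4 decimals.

The standard primal-dual pair for 'max c^T x s.t. A x <= b, x >= 0' is:
  Dual:  min b^T y  s.t.  A^T y >= c,  y >= 0.

So the dual LP is:
  minimize  12y1 + 10y2 + 45y3
  subject to:
    y1 + 3y3 >= 3
    y2 + 4y3 >= 1
    y1, y2, y3 >= 0

Solving the primal: x* = (12, 2.25).
  primal value c^T x* = 38.25.
Solving the dual: y* = (2.25, 0, 0.25).
  dual value b^T y* = 38.25.
Strong duality: c^T x* = b^T y*. Confirmed.

38.25


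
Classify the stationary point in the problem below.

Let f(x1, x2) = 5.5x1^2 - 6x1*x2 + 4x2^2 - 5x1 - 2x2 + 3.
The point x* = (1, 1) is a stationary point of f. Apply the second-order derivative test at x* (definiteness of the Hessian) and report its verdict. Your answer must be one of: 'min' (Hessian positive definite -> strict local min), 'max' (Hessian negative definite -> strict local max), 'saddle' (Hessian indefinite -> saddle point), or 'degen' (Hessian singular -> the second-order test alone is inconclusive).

Compute the Hessian H = grad^2 f:
  H = [[11, -6], [-6, 8]]
Verify stationarity: grad f(x*) = H x* + g = (0, 0).
Eigenvalues of H: 3.3153, 15.6847.
Both eigenvalues > 0, so H is positive definite -> x* is a strict local min.

min


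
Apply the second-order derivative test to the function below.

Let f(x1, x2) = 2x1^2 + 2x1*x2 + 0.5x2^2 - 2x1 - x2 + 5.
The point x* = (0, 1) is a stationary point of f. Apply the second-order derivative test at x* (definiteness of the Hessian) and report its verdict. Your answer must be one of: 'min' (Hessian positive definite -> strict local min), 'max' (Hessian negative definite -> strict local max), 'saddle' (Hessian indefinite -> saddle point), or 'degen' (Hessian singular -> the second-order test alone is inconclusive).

Compute the Hessian H = grad^2 f:
  H = [[4, 2], [2, 1]]
Verify stationarity: grad f(x*) = H x* + g = (0, 0).
Eigenvalues of H: 0, 5.
H has a zero eigenvalue (singular; positive semidefinite but not definite), so H is neither positive definite, negative definite, nor indefinite. The second-order test alone is inconclusive -> degen.
(Indeed, f is constant along the null direction of H through x*, so x* is not a strict local extremum.)

degen


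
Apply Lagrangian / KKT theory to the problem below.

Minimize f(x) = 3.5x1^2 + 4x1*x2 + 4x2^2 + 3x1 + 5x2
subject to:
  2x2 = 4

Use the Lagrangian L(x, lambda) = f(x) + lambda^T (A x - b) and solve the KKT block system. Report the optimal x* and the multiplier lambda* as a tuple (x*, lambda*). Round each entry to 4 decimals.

Form the Lagrangian:
  L(x, lambda) = (1/2) x^T Q x + c^T x + lambda^T (A x - b)
Stationarity (grad_x L = 0): Q x + c + A^T lambda = 0.
Primal feasibility: A x = b.

This gives the KKT block system:
  [ Q   A^T ] [ x     ]   [-c ]
  [ A    0  ] [ lambda ] = [ b ]

Solving the linear system:
  x*      = (-1.5714, 2)
  lambda* = (-7.3571)
  f(x*)   = 17.3571

x* = (-1.5714, 2), lambda* = (-7.3571)


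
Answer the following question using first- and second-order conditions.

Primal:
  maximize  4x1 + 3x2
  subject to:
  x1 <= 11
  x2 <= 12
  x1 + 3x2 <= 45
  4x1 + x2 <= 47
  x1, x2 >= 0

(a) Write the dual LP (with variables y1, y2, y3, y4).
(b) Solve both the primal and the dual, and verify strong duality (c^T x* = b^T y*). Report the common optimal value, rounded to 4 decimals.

The standard primal-dual pair for 'max c^T x s.t. A x <= b, x >= 0' is:
  Dual:  min b^T y  s.t.  A^T y >= c,  y >= 0.

So the dual LP is:
  minimize  11y1 + 12y2 + 45y3 + 47y4
  subject to:
    y1 + y3 + 4y4 >= 4
    y2 + 3y3 + y4 >= 3
    y1, y2, y3, y4 >= 0

Solving the primal: x* = (8.75, 12).
  primal value c^T x* = 71.
Solving the dual: y* = (0, 2, 0, 1).
  dual value b^T y* = 71.
Strong duality: c^T x* = b^T y*. Confirmed.

71


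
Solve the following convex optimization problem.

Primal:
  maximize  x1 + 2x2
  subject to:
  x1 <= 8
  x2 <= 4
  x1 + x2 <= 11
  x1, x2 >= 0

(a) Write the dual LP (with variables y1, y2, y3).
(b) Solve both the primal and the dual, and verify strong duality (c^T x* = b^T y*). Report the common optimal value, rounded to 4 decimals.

The standard primal-dual pair for 'max c^T x s.t. A x <= b, x >= 0' is:
  Dual:  min b^T y  s.t.  A^T y >= c,  y >= 0.

So the dual LP is:
  minimize  8y1 + 4y2 + 11y3
  subject to:
    y1 + y3 >= 1
    y2 + y3 >= 2
    y1, y2, y3 >= 0

Solving the primal: x* = (7, 4).
  primal value c^T x* = 15.
Solving the dual: y* = (0, 1, 1).
  dual value b^T y* = 15.
Strong duality: c^T x* = b^T y*. Confirmed.

15


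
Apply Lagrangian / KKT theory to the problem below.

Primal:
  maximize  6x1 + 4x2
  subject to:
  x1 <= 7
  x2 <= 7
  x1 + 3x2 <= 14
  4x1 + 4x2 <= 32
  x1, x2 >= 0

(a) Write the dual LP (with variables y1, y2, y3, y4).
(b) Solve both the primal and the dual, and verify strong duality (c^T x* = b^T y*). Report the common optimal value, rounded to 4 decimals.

The standard primal-dual pair for 'max c^T x s.t. A x <= b, x >= 0' is:
  Dual:  min b^T y  s.t.  A^T y >= c,  y >= 0.

So the dual LP is:
  minimize  7y1 + 7y2 + 14y3 + 32y4
  subject to:
    y1 + y3 + 4y4 >= 6
    y2 + 3y3 + 4y4 >= 4
    y1, y2, y3, y4 >= 0

Solving the primal: x* = (7, 1).
  primal value c^T x* = 46.
Solving the dual: y* = (2, 0, 0, 1).
  dual value b^T y* = 46.
Strong duality: c^T x* = b^T y*. Confirmed.

46


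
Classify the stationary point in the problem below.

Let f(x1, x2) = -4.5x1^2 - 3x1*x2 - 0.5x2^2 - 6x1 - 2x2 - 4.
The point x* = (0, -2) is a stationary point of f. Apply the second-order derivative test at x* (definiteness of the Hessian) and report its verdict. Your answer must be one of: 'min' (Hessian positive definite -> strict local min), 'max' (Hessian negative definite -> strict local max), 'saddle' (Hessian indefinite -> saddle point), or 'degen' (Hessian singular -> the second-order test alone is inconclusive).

Compute the Hessian H = grad^2 f:
  H = [[-9, -3], [-3, -1]]
Verify stationarity: grad f(x*) = H x* + g = (0, 0).
Eigenvalues of H: -10, 0.
H has a zero eigenvalue (singular; negative semidefinite but not definite), so H is neither positive definite, negative definite, nor indefinite. The second-order test alone is inconclusive -> degen.
(Indeed, f is constant along the null direction of H through x*, so x* is not a strict local extremum.)

degen


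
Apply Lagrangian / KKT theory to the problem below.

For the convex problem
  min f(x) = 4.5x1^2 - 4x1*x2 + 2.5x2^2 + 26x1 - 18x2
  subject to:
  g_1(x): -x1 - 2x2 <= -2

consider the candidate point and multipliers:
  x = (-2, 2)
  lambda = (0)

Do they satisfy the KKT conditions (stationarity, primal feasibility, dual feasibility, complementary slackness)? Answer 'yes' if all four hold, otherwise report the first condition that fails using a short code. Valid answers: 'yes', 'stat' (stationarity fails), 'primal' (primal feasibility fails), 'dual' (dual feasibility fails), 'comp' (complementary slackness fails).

Gradient of f: grad f(x) = Q x + c = (0, 0)
Constraint values g_i(x) = a_i^T x - b_i:
  g_1((-2, 2)) = 0
Stationarity residual: grad f(x) + sum_i lambda_i a_i = (0, 0)
  -> stationarity OK
Primal feasibility (all g_i <= 0): OK
Dual feasibility (all lambda_i >= 0): OK
Complementary slackness (lambda_i * g_i(x) = 0 for all i): OK

Verdict: yes, KKT holds.

yes


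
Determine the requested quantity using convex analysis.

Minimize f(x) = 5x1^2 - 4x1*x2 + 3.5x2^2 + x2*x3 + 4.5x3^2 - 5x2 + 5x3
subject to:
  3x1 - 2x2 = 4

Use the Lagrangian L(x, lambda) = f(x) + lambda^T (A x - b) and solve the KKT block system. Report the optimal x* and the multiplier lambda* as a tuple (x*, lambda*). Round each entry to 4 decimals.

Form the Lagrangian:
  L(x, lambda) = (1/2) x^T Q x + c^T x + lambda^T (A x - b)
Stationarity (grad_x L = 0): Q x + c + A^T lambda = 0.
Primal feasibility: A x = b.

This gives the KKT block system:
  [ Q   A^T ] [ x     ]   [-c ]
  [ A    0  ] [ lambda ] = [ b ]

Solving the linear system:
  x*      = (1.5556, 0.3333, -0.5926)
  lambda* = (-4.7407)
  f(x*)   = 7.1667

x* = (1.5556, 0.3333, -0.5926), lambda* = (-4.7407)


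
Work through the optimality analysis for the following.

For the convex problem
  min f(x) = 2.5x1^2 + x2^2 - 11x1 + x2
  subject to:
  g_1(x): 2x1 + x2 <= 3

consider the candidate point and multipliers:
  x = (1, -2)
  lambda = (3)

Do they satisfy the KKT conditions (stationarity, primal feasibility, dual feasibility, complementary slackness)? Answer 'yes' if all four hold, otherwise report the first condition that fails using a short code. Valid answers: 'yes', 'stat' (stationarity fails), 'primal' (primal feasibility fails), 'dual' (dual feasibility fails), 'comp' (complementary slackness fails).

Gradient of f: grad f(x) = Q x + c = (-6, -3)
Constraint values g_i(x) = a_i^T x - b_i:
  g_1((1, -2)) = -3
Stationarity residual: grad f(x) + sum_i lambda_i a_i = (0, 0)
  -> stationarity OK
Primal feasibility (all g_i <= 0): OK
Dual feasibility (all lambda_i >= 0): OK
Complementary slackness (lambda_i * g_i(x) = 0 for all i): FAILS

Verdict: the first failing condition is complementary_slackness -> comp.

comp


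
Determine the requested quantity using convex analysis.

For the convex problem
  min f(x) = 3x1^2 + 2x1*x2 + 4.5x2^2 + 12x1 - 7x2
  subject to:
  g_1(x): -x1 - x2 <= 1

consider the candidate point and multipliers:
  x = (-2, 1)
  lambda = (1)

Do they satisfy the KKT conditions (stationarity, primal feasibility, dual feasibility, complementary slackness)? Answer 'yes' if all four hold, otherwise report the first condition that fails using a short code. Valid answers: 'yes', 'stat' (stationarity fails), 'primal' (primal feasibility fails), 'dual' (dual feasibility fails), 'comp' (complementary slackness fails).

Gradient of f: grad f(x) = Q x + c = (2, -2)
Constraint values g_i(x) = a_i^T x - b_i:
  g_1((-2, 1)) = 0
Stationarity residual: grad f(x) + sum_i lambda_i a_i = (1, -3)
  -> stationarity FAILS
Primal feasibility (all g_i <= 0): OK
Dual feasibility (all lambda_i >= 0): OK
Complementary slackness (lambda_i * g_i(x) = 0 for all i): OK

Verdict: the first failing condition is stationarity -> stat.

stat


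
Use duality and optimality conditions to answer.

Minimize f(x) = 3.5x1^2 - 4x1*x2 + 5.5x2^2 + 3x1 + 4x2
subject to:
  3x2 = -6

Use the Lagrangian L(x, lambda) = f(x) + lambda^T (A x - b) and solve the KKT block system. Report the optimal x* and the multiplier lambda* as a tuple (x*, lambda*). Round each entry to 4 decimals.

Form the Lagrangian:
  L(x, lambda) = (1/2) x^T Q x + c^T x + lambda^T (A x - b)
Stationarity (grad_x L = 0): Q x + c + A^T lambda = 0.
Primal feasibility: A x = b.

This gives the KKT block system:
  [ Q   A^T ] [ x     ]   [-c ]
  [ A    0  ] [ lambda ] = [ b ]

Solving the linear system:
  x*      = (-1.5714, -2)
  lambda* = (3.9048)
  f(x*)   = 5.3571

x* = (-1.5714, -2), lambda* = (3.9048)


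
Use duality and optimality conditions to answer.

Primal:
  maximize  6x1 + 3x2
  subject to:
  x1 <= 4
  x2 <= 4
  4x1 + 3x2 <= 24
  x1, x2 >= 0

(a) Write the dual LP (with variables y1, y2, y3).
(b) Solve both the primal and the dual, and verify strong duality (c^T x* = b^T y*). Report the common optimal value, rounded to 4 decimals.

The standard primal-dual pair for 'max c^T x s.t. A x <= b, x >= 0' is:
  Dual:  min b^T y  s.t.  A^T y >= c,  y >= 0.

So the dual LP is:
  minimize  4y1 + 4y2 + 24y3
  subject to:
    y1 + 4y3 >= 6
    y2 + 3y3 >= 3
    y1, y2, y3 >= 0

Solving the primal: x* = (4, 2.6667).
  primal value c^T x* = 32.
Solving the dual: y* = (2, 0, 1).
  dual value b^T y* = 32.
Strong duality: c^T x* = b^T y*. Confirmed.

32


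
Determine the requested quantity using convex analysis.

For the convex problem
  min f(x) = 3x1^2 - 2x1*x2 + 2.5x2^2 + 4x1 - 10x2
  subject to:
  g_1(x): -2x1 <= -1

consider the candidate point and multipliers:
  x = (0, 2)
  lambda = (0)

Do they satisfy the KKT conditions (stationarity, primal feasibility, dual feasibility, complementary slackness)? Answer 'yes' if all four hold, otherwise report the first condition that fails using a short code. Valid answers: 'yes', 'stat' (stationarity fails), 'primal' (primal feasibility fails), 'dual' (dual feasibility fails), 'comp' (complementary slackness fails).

Gradient of f: grad f(x) = Q x + c = (0, 0)
Constraint values g_i(x) = a_i^T x - b_i:
  g_1((0, 2)) = 1
Stationarity residual: grad f(x) + sum_i lambda_i a_i = (0, 0)
  -> stationarity OK
Primal feasibility (all g_i <= 0): FAILS
Dual feasibility (all lambda_i >= 0): OK
Complementary slackness (lambda_i * g_i(x) = 0 for all i): OK

Verdict: the first failing condition is primal_feasibility -> primal.

primal


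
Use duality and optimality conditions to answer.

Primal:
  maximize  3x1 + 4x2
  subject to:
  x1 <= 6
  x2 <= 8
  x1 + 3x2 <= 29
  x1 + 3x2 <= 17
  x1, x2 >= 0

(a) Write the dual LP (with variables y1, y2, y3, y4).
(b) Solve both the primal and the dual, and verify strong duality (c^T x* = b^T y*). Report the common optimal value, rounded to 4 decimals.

The standard primal-dual pair for 'max c^T x s.t. A x <= b, x >= 0' is:
  Dual:  min b^T y  s.t.  A^T y >= c,  y >= 0.

So the dual LP is:
  minimize  6y1 + 8y2 + 29y3 + 17y4
  subject to:
    y1 + y3 + y4 >= 3
    y2 + 3y3 + 3y4 >= 4
    y1, y2, y3, y4 >= 0

Solving the primal: x* = (6, 3.6667).
  primal value c^T x* = 32.6667.
Solving the dual: y* = (1.6667, 0, 0, 1.3333).
  dual value b^T y* = 32.6667.
Strong duality: c^T x* = b^T y*. Confirmed.

32.6667


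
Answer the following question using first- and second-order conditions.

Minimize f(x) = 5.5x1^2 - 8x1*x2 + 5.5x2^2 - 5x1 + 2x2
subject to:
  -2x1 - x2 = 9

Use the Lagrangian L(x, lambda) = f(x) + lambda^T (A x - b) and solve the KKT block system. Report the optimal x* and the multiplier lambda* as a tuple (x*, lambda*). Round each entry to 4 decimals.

Form the Lagrangian:
  L(x, lambda) = (1/2) x^T Q x + c^T x + lambda^T (A x - b)
Stationarity (grad_x L = 0): Q x + c + A^T lambda = 0.
Primal feasibility: A x = b.

This gives the KKT block system:
  [ Q   A^T ] [ x     ]   [-c ]
  [ A    0  ] [ lambda ] = [ b ]

Solving the linear system:
  x*      = (-3, -3)
  lambda* = (-7)
  f(x*)   = 36

x* = (-3, -3), lambda* = (-7)


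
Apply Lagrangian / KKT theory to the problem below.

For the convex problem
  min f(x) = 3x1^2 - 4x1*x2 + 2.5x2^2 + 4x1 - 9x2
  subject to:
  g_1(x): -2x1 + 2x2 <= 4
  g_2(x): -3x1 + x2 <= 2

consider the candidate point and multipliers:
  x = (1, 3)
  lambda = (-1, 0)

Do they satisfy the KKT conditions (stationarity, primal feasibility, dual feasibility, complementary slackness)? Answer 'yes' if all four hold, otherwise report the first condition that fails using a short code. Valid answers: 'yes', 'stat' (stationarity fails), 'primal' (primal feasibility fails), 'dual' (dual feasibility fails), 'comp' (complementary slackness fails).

Gradient of f: grad f(x) = Q x + c = (-2, 2)
Constraint values g_i(x) = a_i^T x - b_i:
  g_1((1, 3)) = 0
  g_2((1, 3)) = -2
Stationarity residual: grad f(x) + sum_i lambda_i a_i = (0, 0)
  -> stationarity OK
Primal feasibility (all g_i <= 0): OK
Dual feasibility (all lambda_i >= 0): FAILS
Complementary slackness (lambda_i * g_i(x) = 0 for all i): OK

Verdict: the first failing condition is dual_feasibility -> dual.

dual


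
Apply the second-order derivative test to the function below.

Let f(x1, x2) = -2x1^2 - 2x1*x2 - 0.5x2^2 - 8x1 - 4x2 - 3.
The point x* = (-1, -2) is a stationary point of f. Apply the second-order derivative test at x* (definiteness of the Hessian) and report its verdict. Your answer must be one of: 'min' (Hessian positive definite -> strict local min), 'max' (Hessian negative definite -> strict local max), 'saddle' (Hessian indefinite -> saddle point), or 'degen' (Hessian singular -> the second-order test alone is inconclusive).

Compute the Hessian H = grad^2 f:
  H = [[-4, -2], [-2, -1]]
Verify stationarity: grad f(x*) = H x* + g = (0, 0).
Eigenvalues of H: -5, 0.
H has a zero eigenvalue (singular; negative semidefinite but not definite), so H is neither positive definite, negative definite, nor indefinite. The second-order test alone is inconclusive -> degen.
(Indeed, f is constant along the null direction of H through x*, so x* is not a strict local extremum.)

degen


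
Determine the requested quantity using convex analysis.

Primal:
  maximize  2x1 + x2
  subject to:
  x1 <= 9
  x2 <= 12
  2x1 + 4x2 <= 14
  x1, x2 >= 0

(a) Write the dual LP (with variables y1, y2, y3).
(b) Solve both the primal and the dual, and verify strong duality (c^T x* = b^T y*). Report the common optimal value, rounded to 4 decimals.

The standard primal-dual pair for 'max c^T x s.t. A x <= b, x >= 0' is:
  Dual:  min b^T y  s.t.  A^T y >= c,  y >= 0.

So the dual LP is:
  minimize  9y1 + 12y2 + 14y3
  subject to:
    y1 + 2y3 >= 2
    y2 + 4y3 >= 1
    y1, y2, y3 >= 0

Solving the primal: x* = (7, 0).
  primal value c^T x* = 14.
Solving the dual: y* = (0, 0, 1).
  dual value b^T y* = 14.
Strong duality: c^T x* = b^T y*. Confirmed.

14


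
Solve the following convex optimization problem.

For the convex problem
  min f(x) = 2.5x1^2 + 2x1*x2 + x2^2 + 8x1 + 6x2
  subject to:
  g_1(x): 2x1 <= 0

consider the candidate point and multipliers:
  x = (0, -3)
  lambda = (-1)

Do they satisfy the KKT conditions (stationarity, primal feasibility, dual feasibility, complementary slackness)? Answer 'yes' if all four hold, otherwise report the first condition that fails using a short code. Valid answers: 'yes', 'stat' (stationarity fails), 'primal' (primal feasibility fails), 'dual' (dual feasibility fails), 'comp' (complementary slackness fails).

Gradient of f: grad f(x) = Q x + c = (2, 0)
Constraint values g_i(x) = a_i^T x - b_i:
  g_1((0, -3)) = 0
Stationarity residual: grad f(x) + sum_i lambda_i a_i = (0, 0)
  -> stationarity OK
Primal feasibility (all g_i <= 0): OK
Dual feasibility (all lambda_i >= 0): FAILS
Complementary slackness (lambda_i * g_i(x) = 0 for all i): OK

Verdict: the first failing condition is dual_feasibility -> dual.

dual


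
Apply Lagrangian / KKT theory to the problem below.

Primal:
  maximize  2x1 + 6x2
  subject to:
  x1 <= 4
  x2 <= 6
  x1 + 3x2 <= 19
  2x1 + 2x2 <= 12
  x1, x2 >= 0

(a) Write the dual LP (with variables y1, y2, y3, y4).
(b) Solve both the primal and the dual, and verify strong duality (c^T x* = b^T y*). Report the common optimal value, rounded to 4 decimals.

The standard primal-dual pair for 'max c^T x s.t. A x <= b, x >= 0' is:
  Dual:  min b^T y  s.t.  A^T y >= c,  y >= 0.

So the dual LP is:
  minimize  4y1 + 6y2 + 19y3 + 12y4
  subject to:
    y1 + y3 + 2y4 >= 2
    y2 + 3y3 + 2y4 >= 6
    y1, y2, y3, y4 >= 0

Solving the primal: x* = (0, 6).
  primal value c^T x* = 36.
Solving the dual: y* = (0, 4, 0, 1).
  dual value b^T y* = 36.
Strong duality: c^T x* = b^T y*. Confirmed.

36


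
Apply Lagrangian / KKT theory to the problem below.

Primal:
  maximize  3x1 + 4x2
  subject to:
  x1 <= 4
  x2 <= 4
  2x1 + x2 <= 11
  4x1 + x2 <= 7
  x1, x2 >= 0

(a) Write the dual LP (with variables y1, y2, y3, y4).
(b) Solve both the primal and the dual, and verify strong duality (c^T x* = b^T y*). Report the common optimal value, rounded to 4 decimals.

The standard primal-dual pair for 'max c^T x s.t. A x <= b, x >= 0' is:
  Dual:  min b^T y  s.t.  A^T y >= c,  y >= 0.

So the dual LP is:
  minimize  4y1 + 4y2 + 11y3 + 7y4
  subject to:
    y1 + 2y3 + 4y4 >= 3
    y2 + y3 + y4 >= 4
    y1, y2, y3, y4 >= 0

Solving the primal: x* = (0.75, 4).
  primal value c^T x* = 18.25.
Solving the dual: y* = (0, 3.25, 0, 0.75).
  dual value b^T y* = 18.25.
Strong duality: c^T x* = b^T y*. Confirmed.

18.25


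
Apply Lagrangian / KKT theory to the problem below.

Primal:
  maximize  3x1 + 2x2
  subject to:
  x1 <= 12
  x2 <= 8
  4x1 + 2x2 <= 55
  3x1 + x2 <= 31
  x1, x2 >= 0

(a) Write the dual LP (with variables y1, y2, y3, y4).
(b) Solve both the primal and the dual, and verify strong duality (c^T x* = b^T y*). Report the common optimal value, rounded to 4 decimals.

The standard primal-dual pair for 'max c^T x s.t. A x <= b, x >= 0' is:
  Dual:  min b^T y  s.t.  A^T y >= c,  y >= 0.

So the dual LP is:
  minimize  12y1 + 8y2 + 55y3 + 31y4
  subject to:
    y1 + 4y3 + 3y4 >= 3
    y2 + 2y3 + y4 >= 2
    y1, y2, y3, y4 >= 0

Solving the primal: x* = (7.6667, 8).
  primal value c^T x* = 39.
Solving the dual: y* = (0, 1, 0, 1).
  dual value b^T y* = 39.
Strong duality: c^T x* = b^T y*. Confirmed.

39


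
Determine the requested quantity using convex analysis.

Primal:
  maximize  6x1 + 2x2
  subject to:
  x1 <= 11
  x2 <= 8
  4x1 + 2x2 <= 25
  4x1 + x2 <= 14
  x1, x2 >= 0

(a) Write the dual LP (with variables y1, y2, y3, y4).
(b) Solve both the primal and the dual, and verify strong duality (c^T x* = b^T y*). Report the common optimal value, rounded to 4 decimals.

The standard primal-dual pair for 'max c^T x s.t. A x <= b, x >= 0' is:
  Dual:  min b^T y  s.t.  A^T y >= c,  y >= 0.

So the dual LP is:
  minimize  11y1 + 8y2 + 25y3 + 14y4
  subject to:
    y1 + 4y3 + 4y4 >= 6
    y2 + 2y3 + y4 >= 2
    y1, y2, y3, y4 >= 0

Solving the primal: x* = (1.5, 8).
  primal value c^T x* = 25.
Solving the dual: y* = (0, 0.5, 0, 1.5).
  dual value b^T y* = 25.
Strong duality: c^T x* = b^T y*. Confirmed.

25


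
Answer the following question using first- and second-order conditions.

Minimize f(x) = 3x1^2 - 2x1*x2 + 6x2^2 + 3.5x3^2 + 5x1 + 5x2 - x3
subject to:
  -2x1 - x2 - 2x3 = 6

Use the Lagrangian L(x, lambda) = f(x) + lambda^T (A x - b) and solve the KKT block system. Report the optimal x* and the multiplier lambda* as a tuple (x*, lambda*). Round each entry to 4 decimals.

Form the Lagrangian:
  L(x, lambda) = (1/2) x^T Q x + c^T x + lambda^T (A x - b)
Stationarity (grad_x L = 0): Q x + c + A^T lambda = 0.
Primal feasibility: A x = b.

This gives the KKT block system:
  [ Q   A^T ] [ x     ]   [-c ]
  [ A    0  ] [ lambda ] = [ b ]

Solving the linear system:
  x*      = (-1.9674, -0.949, -0.5581)
  lambda* = (-2.4533)
  f(x*)   = 0.3477

x* = (-1.9674, -0.949, -0.5581), lambda* = (-2.4533)


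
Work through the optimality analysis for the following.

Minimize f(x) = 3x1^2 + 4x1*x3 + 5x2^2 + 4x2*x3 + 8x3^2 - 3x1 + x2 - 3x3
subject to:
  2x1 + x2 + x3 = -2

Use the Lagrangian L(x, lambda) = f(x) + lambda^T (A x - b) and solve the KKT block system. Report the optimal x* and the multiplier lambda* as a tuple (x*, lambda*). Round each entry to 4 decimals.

Form the Lagrangian:
  L(x, lambda) = (1/2) x^T Q x + c^T x + lambda^T (A x - b)
Stationarity (grad_x L = 0): Q x + c + A^T lambda = 0.
Primal feasibility: A x = b.

This gives the KKT block system:
  [ Q   A^T ] [ x     ]   [-c ]
  [ A    0  ] [ lambda ] = [ b ]

Solving the linear system:
  x*      = (-0.8776, -0.5804, 0.3357)
  lambda* = (3.4615)
  f(x*)   = 3.9843

x* = (-0.8776, -0.5804, 0.3357), lambda* = (3.4615)


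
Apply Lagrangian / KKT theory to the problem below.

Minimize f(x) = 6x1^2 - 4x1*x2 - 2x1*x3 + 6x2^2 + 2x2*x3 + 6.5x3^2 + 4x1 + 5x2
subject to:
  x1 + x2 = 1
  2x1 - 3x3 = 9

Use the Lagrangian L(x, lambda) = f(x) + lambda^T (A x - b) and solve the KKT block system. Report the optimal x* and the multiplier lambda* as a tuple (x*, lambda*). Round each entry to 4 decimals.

Form the Lagrangian:
  L(x, lambda) = (1/2) x^T Q x + c^T x + lambda^T (A x - b)
Stationarity (grad_x L = 0): Q x + c + A^T lambda = 0.
Primal feasibility: A x = b.

This gives the KKT block system:
  [ Q   A^T ] [ x     ]   [-c ]
  [ A    0  ] [ lambda ] = [ b ]

Solving the linear system:
  x*      = (0.9144, 0.0856, -2.3904)
  lambda* = (2.411, -10.911)
  f(x*)   = 49.9366

x* = (0.9144, 0.0856, -2.3904), lambda* = (2.411, -10.911)


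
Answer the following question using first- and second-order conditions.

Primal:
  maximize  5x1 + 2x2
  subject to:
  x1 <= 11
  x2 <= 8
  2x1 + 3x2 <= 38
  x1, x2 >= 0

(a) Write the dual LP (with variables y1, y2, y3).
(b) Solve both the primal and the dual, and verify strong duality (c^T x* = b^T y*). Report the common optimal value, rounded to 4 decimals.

The standard primal-dual pair for 'max c^T x s.t. A x <= b, x >= 0' is:
  Dual:  min b^T y  s.t.  A^T y >= c,  y >= 0.

So the dual LP is:
  minimize  11y1 + 8y2 + 38y3
  subject to:
    y1 + 2y3 >= 5
    y2 + 3y3 >= 2
    y1, y2, y3 >= 0

Solving the primal: x* = (11, 5.3333).
  primal value c^T x* = 65.6667.
Solving the dual: y* = (3.6667, 0, 0.6667).
  dual value b^T y* = 65.6667.
Strong duality: c^T x* = b^T y*. Confirmed.

65.6667


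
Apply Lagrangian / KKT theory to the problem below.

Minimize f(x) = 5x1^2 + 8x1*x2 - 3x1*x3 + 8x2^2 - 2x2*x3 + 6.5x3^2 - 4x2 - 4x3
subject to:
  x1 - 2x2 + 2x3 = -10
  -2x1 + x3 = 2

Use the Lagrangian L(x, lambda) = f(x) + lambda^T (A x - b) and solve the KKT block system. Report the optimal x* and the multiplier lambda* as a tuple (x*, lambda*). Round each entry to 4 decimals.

Form the Lagrangian:
  L(x, lambda) = (1/2) x^T Q x + c^T x + lambda^T (A x - b)
Stationarity (grad_x L = 0): Q x + c + A^T lambda = 0.
Primal feasibility: A x = b.

This gives the KKT block system:
  [ Q   A^T ] [ x     ]   [-c ]
  [ A    0  ] [ lambda ] = [ b ]

Solving the linear system:
  x*      = (-1.9176, 2.2059, -1.8353)
  lambda* = (9.8118, 6.8941)
  f(x*)   = 41.4235

x* = (-1.9176, 2.2059, -1.8353), lambda* = (9.8118, 6.8941)


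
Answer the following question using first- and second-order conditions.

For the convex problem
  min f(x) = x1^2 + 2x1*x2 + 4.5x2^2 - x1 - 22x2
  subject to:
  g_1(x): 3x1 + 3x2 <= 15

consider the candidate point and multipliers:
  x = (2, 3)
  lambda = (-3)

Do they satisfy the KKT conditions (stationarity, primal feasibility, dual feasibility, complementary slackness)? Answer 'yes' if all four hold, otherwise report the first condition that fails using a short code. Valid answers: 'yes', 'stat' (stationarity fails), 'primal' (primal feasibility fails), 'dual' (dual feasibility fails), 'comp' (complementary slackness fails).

Gradient of f: grad f(x) = Q x + c = (9, 9)
Constraint values g_i(x) = a_i^T x - b_i:
  g_1((2, 3)) = 0
Stationarity residual: grad f(x) + sum_i lambda_i a_i = (0, 0)
  -> stationarity OK
Primal feasibility (all g_i <= 0): OK
Dual feasibility (all lambda_i >= 0): FAILS
Complementary slackness (lambda_i * g_i(x) = 0 for all i): OK

Verdict: the first failing condition is dual_feasibility -> dual.

dual


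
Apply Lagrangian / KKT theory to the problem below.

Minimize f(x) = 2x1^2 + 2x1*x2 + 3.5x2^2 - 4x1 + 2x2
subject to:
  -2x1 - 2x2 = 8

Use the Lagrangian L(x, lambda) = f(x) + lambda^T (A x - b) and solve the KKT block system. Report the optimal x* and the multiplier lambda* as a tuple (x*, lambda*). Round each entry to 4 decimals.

Form the Lagrangian:
  L(x, lambda) = (1/2) x^T Q x + c^T x + lambda^T (A x - b)
Stationarity (grad_x L = 0): Q x + c + A^T lambda = 0.
Primal feasibility: A x = b.

This gives the KKT block system:
  [ Q   A^T ] [ x     ]   [-c ]
  [ A    0  ] [ lambda ] = [ b ]

Solving the linear system:
  x*      = (-2, -2)
  lambda* = (-8)
  f(x*)   = 34

x* = (-2, -2), lambda* = (-8)


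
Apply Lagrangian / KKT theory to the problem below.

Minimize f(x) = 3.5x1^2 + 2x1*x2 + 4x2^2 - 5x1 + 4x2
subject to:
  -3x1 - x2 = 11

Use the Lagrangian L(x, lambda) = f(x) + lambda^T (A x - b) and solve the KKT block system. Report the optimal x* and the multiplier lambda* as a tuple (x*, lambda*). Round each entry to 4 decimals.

Form the Lagrangian:
  L(x, lambda) = (1/2) x^T Q x + c^T x + lambda^T (A x - b)
Stationarity (grad_x L = 0): Q x + c + A^T lambda = 0.
Primal feasibility: A x = b.

This gives the KKT block system:
  [ Q   A^T ] [ x     ]   [-c ]
  [ A    0  ] [ lambda ] = [ b ]

Solving the linear system:
  x*      = (-3.3582, -0.9254)
  lambda* = (-10.1194)
  f(x*)   = 62.2015

x* = (-3.3582, -0.9254), lambda* = (-10.1194)


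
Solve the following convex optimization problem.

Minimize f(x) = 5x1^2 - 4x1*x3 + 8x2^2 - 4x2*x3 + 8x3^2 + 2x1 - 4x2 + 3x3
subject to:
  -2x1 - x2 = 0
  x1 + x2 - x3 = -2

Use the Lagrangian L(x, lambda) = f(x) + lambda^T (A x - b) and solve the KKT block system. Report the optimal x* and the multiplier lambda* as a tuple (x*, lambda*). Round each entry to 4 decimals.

Form the Lagrangian:
  L(x, lambda) = (1/2) x^T Q x + c^T x + lambda^T (A x - b)
Stationarity (grad_x L = 0): Q x + c + A^T lambda = 0.
Primal feasibility: A x = b.

This gives the KKT block system:
  [ Q   A^T ] [ x     ]   [-c ]
  [ A    0  ] [ lambda ] = [ b ]

Solving the linear system:
  x*      = (0.2073, -0.4146, 1.7927)
  lambda* = (14.7073, 32.5122)
  f(x*)   = 36.2378

x* = (0.2073, -0.4146, 1.7927), lambda* = (14.7073, 32.5122)


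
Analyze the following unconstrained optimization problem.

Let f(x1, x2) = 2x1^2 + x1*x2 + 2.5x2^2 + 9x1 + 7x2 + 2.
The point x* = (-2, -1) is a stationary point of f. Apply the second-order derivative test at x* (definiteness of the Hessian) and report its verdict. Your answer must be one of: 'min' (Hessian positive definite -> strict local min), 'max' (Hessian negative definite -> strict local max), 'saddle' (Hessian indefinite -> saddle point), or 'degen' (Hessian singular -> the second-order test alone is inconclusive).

Compute the Hessian H = grad^2 f:
  H = [[4, 1], [1, 5]]
Verify stationarity: grad f(x*) = H x* + g = (0, 0).
Eigenvalues of H: 3.382, 5.618.
Both eigenvalues > 0, so H is positive definite -> x* is a strict local min.

min


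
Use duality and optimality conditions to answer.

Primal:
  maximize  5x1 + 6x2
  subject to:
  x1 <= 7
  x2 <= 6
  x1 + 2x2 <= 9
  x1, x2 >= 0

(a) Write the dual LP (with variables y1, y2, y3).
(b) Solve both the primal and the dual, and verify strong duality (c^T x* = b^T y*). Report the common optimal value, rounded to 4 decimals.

The standard primal-dual pair for 'max c^T x s.t. A x <= b, x >= 0' is:
  Dual:  min b^T y  s.t.  A^T y >= c,  y >= 0.

So the dual LP is:
  minimize  7y1 + 6y2 + 9y3
  subject to:
    y1 + y3 >= 5
    y2 + 2y3 >= 6
    y1, y2, y3 >= 0

Solving the primal: x* = (7, 1).
  primal value c^T x* = 41.
Solving the dual: y* = (2, 0, 3).
  dual value b^T y* = 41.
Strong duality: c^T x* = b^T y*. Confirmed.

41


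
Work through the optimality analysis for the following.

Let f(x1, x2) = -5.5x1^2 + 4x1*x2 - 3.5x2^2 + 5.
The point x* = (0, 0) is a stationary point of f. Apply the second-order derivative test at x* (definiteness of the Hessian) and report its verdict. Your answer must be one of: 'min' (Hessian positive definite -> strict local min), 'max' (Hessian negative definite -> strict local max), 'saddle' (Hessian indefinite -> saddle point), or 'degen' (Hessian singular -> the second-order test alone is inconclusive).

Compute the Hessian H = grad^2 f:
  H = [[-11, 4], [4, -7]]
Verify stationarity: grad f(x*) = H x* + g = (0, 0).
Eigenvalues of H: -13.4721, -4.5279.
Both eigenvalues < 0, so H is negative definite -> x* is a strict local max.

max


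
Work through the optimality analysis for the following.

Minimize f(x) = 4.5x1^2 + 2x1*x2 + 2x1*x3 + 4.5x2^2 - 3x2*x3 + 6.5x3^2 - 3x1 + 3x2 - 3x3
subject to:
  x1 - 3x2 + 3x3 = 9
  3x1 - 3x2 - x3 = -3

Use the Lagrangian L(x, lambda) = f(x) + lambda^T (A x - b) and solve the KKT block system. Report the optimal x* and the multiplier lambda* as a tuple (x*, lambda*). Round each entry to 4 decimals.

Form the Lagrangian:
  L(x, lambda) = (1/2) x^T Q x + c^T x + lambda^T (A x - b)
Stationarity (grad_x L = 0): Q x + c + A^T lambda = 0.
Primal feasibility: A x = b.

This gives the KKT block system:
  [ Q   A^T ] [ x     ]   [-c ]
  [ A    0  ] [ lambda ] = [ b ]

Solving the linear system:
  x*      = (-0.75, -0.625, 2.625)
  lambda* = (-8.875, 4.875)
  f(x*)   = 43.5

x* = (-0.75, -0.625, 2.625), lambda* = (-8.875, 4.875)


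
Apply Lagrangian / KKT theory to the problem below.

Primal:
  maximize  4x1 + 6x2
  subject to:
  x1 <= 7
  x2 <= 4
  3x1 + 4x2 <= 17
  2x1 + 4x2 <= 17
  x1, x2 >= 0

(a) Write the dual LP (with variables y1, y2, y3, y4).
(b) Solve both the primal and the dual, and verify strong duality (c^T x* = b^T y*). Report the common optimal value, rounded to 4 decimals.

The standard primal-dual pair for 'max c^T x s.t. A x <= b, x >= 0' is:
  Dual:  min b^T y  s.t.  A^T y >= c,  y >= 0.

So the dual LP is:
  minimize  7y1 + 4y2 + 17y3 + 17y4
  subject to:
    y1 + 3y3 + 2y4 >= 4
    y2 + 4y3 + 4y4 >= 6
    y1, y2, y3, y4 >= 0

Solving the primal: x* = (0.3333, 4).
  primal value c^T x* = 25.3333.
Solving the dual: y* = (0, 0.6667, 1.3333, 0).
  dual value b^T y* = 25.3333.
Strong duality: c^T x* = b^T y*. Confirmed.

25.3333
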